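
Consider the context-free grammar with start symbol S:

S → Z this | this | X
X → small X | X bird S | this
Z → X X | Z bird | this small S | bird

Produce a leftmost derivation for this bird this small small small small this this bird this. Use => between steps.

S => X => X bird S => X bird S bird S => this bird S bird S => this bird Z this bird S => this bird this small S this bird S => this bird this small X this bird S => this bird this small small X this bird S => this bird this small small small X this bird S => this bird this small small small small X this bird S => this bird this small small small small this this bird S => this bird this small small small small this this bird this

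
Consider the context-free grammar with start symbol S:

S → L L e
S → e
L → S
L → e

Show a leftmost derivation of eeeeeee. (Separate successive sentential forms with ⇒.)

S ⇒ LLe ⇒ eLe ⇒ eSe ⇒ eLLee ⇒ eeLee ⇒ eeSee ⇒ eeLLeee ⇒ eeSLeee ⇒ eeeLeee ⇒ eeeeeee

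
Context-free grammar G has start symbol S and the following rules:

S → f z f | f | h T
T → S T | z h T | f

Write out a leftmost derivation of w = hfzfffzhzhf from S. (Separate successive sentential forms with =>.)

S => hT => hST => hfzfT => hfzfST => hfzffT => hfzffST => hfzfffT => hfzfffzhT => hfzfffzhzhT => hfzfffzhzhf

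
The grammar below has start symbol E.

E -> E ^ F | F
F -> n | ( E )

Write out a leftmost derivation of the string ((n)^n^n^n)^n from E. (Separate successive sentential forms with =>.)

E=>E^F=>F^F=>(E)^F=>(E^F)^F=>(E^F^F)^F=>(E^F^F^F)^F=>(F^F^F^F)^F=>((E)^F^F^F)^F=>((F)^F^F^F)^F=>((n)^F^F^F)^F=>((n)^n^F^F)^F=>((n)^n^n^F)^F=>((n)^n^n^n)^F=>((n)^n^n^n)^n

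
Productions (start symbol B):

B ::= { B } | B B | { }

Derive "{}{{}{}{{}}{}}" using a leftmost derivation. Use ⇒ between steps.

B⇒BB⇒{}B⇒{}{B}⇒{}{BB}⇒{}{{}B}⇒{}{{}BB}⇒{}{{}{}B}⇒{}{{}{}BB}⇒{}{{}{}{B}B}⇒{}{{}{}{{}}B}⇒{}{{}{}{{}}{}}

B ⇒ BB   [B ::= B B]
BB ⇒ {}B   [B ::= { }]
{}B ⇒ {}{B}   [B ::= { B }]
{}{B} ⇒ {}{BB}   [B ::= B B]
{}{BB} ⇒ {}{{}B}   [B ::= { }]
{}{{}B} ⇒ {}{{}BB}   [B ::= B B]
{}{{}BB} ⇒ {}{{}{}B}   [B ::= { }]
{}{{}{}B} ⇒ {}{{}{}BB}   [B ::= B B]
{}{{}{}BB} ⇒ {}{{}{}{B}B}   [B ::= { B }]
{}{{}{}{B}B} ⇒ {}{{}{}{{}}B}   [B ::= { }]
{}{{}{}{{}}B} ⇒ {}{{}{}{{}}{}}   [B ::= { }]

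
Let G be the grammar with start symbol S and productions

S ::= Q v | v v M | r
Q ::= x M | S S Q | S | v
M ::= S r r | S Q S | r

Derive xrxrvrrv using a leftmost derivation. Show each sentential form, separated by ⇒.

S ⇒ Qv ⇒ xMv ⇒ xSQSv ⇒ xrQSv ⇒ xrxMSv ⇒ xrxSQSSv ⇒ xrxrQSSv ⇒ xrxrvSSv ⇒ xrxrvrSv ⇒ xrxrvrrv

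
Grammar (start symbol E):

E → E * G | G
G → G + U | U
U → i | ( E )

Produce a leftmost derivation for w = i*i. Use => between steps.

E => E*G => G*G => U*G => i*G => i*U => i*i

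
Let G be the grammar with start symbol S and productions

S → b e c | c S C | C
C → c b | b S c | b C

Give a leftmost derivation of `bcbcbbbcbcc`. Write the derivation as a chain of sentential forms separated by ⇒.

S ⇒ C   [S → C]
C ⇒ bSc   [C → b S c]
bSc ⇒ bcSCc   [S → c S C]
bcSCc ⇒ bcCCc   [S → C]
bcCCc ⇒ bcbCCc   [C → b C]
bcbCCc ⇒ bcbcbCc   [C → c b]
bcbcbCc ⇒ bcbcbbScc   [C → b S c]
bcbcbbScc ⇒ bcbcbbCcc   [S → C]
bcbcbbCcc ⇒ bcbcbbbCcc   [C → b C]
bcbcbbbCcc ⇒ bcbcbbbcbcc   [C → c b]

S ⇒ C ⇒ bSc ⇒ bcSCc ⇒ bcCCc ⇒ bcbCCc ⇒ bcbcbCc ⇒ bcbcbbScc ⇒ bcbcbbCcc ⇒ bcbcbbbCcc ⇒ bcbcbbbcbcc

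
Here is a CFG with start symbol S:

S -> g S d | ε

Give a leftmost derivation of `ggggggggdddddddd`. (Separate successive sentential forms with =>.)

S=>gSd=>ggSdd=>gggSddd=>ggggSdddd=>gggggSddddd=>ggggggSdddddd=>gggggggSddddddd=>ggggggggSdddddddd=>ggggggggdddddddd

S => gSd   [S -> g S d]
gSd => ggSdd   [S -> g S d]
ggSdd => gggSddd   [S -> g S d]
gggSddd => ggggSdddd   [S -> g S d]
ggggSdddd => gggggSddddd   [S -> g S d]
gggggSddddd => ggggggSdddddd   [S -> g S d]
ggggggSdddddd => gggggggSddddddd   [S -> g S d]
gggggggSddddddd => ggggggggSdddddddd   [S -> g S d]
ggggggggSdddddddd => ggggggggdddddddd   [S -> ε]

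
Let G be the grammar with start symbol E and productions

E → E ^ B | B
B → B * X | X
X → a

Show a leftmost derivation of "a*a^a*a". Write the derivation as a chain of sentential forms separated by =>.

E => E^B => B^B => B*X^B => X*X^B => a*X^B => a*a^B => a*a^B*X => a*a^X*X => a*a^a*X => a*a^a*a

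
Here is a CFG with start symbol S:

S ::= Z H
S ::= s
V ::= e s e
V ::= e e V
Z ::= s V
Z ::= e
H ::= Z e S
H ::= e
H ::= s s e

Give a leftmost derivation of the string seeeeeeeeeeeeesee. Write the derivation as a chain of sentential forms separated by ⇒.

S ⇒ ZH   [S ::= Z H]
ZH ⇒ sVH   [Z ::= s V]
sVH ⇒ seeVH   [V ::= e e V]
seeVH ⇒ seeeeVH   [V ::= e e V]
seeeeVH ⇒ seeeeeeVH   [V ::= e e V]
seeeeeeVH ⇒ seeeeeeeeVH   [V ::= e e V]
seeeeeeeeVH ⇒ seeeeeeeeeeVH   [V ::= e e V]
seeeeeeeeeeVH ⇒ seeeeeeeeeeeeVH   [V ::= e e V]
seeeeeeeeeeeeVH ⇒ seeeeeeeeeeeeeseH   [V ::= e s e]
seeeeeeeeeeeeeseH ⇒ seeeeeeeeeeeeesee   [H ::= e]

S ⇒ ZH ⇒ sVH ⇒ seeVH ⇒ seeeeVH ⇒ seeeeeeVH ⇒ seeeeeeeeVH ⇒ seeeeeeeeeeVH ⇒ seeeeeeeeeeeeVH ⇒ seeeeeeeeeeeeeseH ⇒ seeeeeeeeeeeeesee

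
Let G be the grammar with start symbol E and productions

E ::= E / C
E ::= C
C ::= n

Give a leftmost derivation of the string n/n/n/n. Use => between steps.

E => E/C   [E ::= E / C]
E/C => E/C/C   [E ::= E / C]
E/C/C => E/C/C/C   [E ::= E / C]
E/C/C/C => C/C/C/C   [E ::= C]
C/C/C/C => n/C/C/C   [C ::= n]
n/C/C/C => n/n/C/C   [C ::= n]
n/n/C/C => n/n/n/C   [C ::= n]
n/n/n/C => n/n/n/n   [C ::= n]

E => E/C => E/C/C => E/C/C/C => C/C/C/C => n/C/C/C => n/n/C/C => n/n/n/C => n/n/n/n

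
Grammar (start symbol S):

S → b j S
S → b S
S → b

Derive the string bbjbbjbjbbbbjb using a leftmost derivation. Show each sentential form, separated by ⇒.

S ⇒ bS ⇒ bbjS ⇒ bbjbS ⇒ bbjbbjS ⇒ bbjbbjbjS ⇒ bbjbbjbjbS ⇒ bbjbbjbjbbS ⇒ bbjbbjbjbbbS ⇒ bbjbbjbjbbbbjS ⇒ bbjbbjbjbbbbjb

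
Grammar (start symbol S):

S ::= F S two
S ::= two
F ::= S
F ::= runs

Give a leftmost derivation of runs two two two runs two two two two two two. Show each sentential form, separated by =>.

S => F S two => runs S two => runs F S two two => runs S S two two => runs F S two S two two => runs S S two S two two => runs two S two S two two => runs two two two S two two => runs two two two F S two two two => runs two two two S S two two two => runs two two two F S two S two two two => runs two two two runs S two S two two two => runs two two two runs two two S two two two => runs two two two runs two two two two two two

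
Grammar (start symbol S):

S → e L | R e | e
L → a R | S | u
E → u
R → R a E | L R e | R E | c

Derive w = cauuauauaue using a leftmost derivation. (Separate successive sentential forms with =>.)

S => Re => RaEe => RaEaEe => RaEaEaEe => REaEaEaEe => RaEEaEaEaEe => caEEaEaEaEe => cauEaEaEaEe => cauuaEaEaEe => cauuauaEaEe => cauuauauaEe => cauuauauaue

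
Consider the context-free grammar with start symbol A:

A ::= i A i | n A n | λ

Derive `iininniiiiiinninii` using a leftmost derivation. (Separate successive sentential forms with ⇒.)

A⇒iAi⇒iiAii⇒iinAnii⇒iiniAinii⇒iininAninii⇒iininnAnninii⇒iininniAinninii⇒iininniiAiinninii⇒iininniiiAiiinninii⇒iininniiiiiinninii

A ⇒ iAi   [A ::= i A i]
iAi ⇒ iiAii   [A ::= i A i]
iiAii ⇒ iinAnii   [A ::= n A n]
iinAnii ⇒ iiniAinii   [A ::= i A i]
iiniAinii ⇒ iininAninii   [A ::= n A n]
iininAninii ⇒ iininnAnninii   [A ::= n A n]
iininnAnninii ⇒ iininniAinninii   [A ::= i A i]
iininniAinninii ⇒ iininniiAiinninii   [A ::= i A i]
iininniiAiinninii ⇒ iininniiiAiiinninii   [A ::= i A i]
iininniiiAiiinninii ⇒ iininniiiiiinninii   [A ::= λ]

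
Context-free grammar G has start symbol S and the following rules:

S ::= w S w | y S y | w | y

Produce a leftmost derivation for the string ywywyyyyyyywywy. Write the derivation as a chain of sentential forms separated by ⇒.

S ⇒ ySy   [S ::= y S y]
ySy ⇒ ywSwy   [S ::= w S w]
ywSwy ⇒ ywySywy   [S ::= y S y]
ywySywy ⇒ ywywSwywy   [S ::= w S w]
ywywSwywy ⇒ ywywySywywy   [S ::= y S y]
ywywySywywy ⇒ ywywyySyywywy   [S ::= y S y]
ywywyySyywywy ⇒ ywywyyySyyywywy   [S ::= y S y]
ywywyyySyyywywy ⇒ ywywyyyyyyywywy   [S ::= y]

S ⇒ ySy ⇒ ywSwy ⇒ ywySywy ⇒ ywywSwywy ⇒ ywywySywywy ⇒ ywywyySyywywy ⇒ ywywyyySyyywywy ⇒ ywywyyyyyyywywy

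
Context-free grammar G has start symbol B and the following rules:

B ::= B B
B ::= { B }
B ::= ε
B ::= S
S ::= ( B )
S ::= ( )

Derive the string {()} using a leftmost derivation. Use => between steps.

B => BB => BBB => BBBB => {B}BBB => {S}BBB => {()}BBB => {()}BB => {()}B => {()}

B => BB   [B ::= B B]
BB => BBB   [B ::= B B]
BBB => BBBB   [B ::= B B]
BBBB => {B}BBB   [B ::= { B }]
{B}BBB => {S}BBB   [B ::= S]
{S}BBB => {()}BBB   [S ::= ( )]
{()}BBB => {()}BB   [B ::= ε]
{()}BB => {()}B   [B ::= ε]
{()}B => {()}   [B ::= ε]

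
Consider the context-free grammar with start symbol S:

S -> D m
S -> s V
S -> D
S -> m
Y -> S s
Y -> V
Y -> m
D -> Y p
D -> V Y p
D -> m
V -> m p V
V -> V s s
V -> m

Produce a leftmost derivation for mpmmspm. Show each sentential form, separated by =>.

S => Dm   [S -> D m]
Dm => VYpm   [D -> V Y p]
VYpm => mpVYpm   [V -> m p V]
mpVYpm => mpmYpm   [V -> m]
mpmYpm => mpmSspm   [Y -> S s]
mpmSspm => mpmmspm   [S -> m]

S=>Dm=>VYpm=>mpVYpm=>mpmYpm=>mpmSspm=>mpmmspm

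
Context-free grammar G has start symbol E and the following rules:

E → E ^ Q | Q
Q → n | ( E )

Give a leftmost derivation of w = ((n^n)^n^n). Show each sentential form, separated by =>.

E => Q   [E → Q]
Q => (E)   [Q → ( E )]
(E) => (E^Q)   [E → E ^ Q]
(E^Q) => (E^Q^Q)   [E → E ^ Q]
(E^Q^Q) => (Q^Q^Q)   [E → Q]
(Q^Q^Q) => ((E)^Q^Q)   [Q → ( E )]
((E)^Q^Q) => ((E^Q)^Q^Q)   [E → E ^ Q]
((E^Q)^Q^Q) => ((Q^Q)^Q^Q)   [E → Q]
((Q^Q)^Q^Q) => ((n^Q)^Q^Q)   [Q → n]
((n^Q)^Q^Q) => ((n^n)^Q^Q)   [Q → n]
((n^n)^Q^Q) => ((n^n)^n^Q)   [Q → n]
((n^n)^n^Q) => ((n^n)^n^n)   [Q → n]

E => Q => (E) => (E^Q) => (E^Q^Q) => (Q^Q^Q) => ((E)^Q^Q) => ((E^Q)^Q^Q) => ((Q^Q)^Q^Q) => ((n^Q)^Q^Q) => ((n^n)^Q^Q) => ((n^n)^n^Q) => ((n^n)^n^n)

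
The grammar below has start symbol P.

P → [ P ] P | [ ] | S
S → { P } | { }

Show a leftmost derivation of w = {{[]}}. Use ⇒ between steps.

P ⇒ S   [P → S]
S ⇒ {P}   [S → { P }]
{P} ⇒ {S}   [P → S]
{S} ⇒ {{P}}   [S → { P }]
{{P}} ⇒ {{[]}}   [P → [ ]]

P ⇒ S ⇒ {P} ⇒ {S} ⇒ {{P}} ⇒ {{[]}}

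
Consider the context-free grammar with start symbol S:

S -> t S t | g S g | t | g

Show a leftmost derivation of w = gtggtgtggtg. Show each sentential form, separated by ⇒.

S⇒gSg⇒gtStg⇒gtgSgtg⇒gtggSggtg⇒gtggtStggtg⇒gtggtgtggtg

S ⇒ gSg   [S -> g S g]
gSg ⇒ gtStg   [S -> t S t]
gtStg ⇒ gtgSgtg   [S -> g S g]
gtgSgtg ⇒ gtggSggtg   [S -> g S g]
gtggSggtg ⇒ gtggtStggtg   [S -> t S t]
gtggtStggtg ⇒ gtggtgtggtg   [S -> g]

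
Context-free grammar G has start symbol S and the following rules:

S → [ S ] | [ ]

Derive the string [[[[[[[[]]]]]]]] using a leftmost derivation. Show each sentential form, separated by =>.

S => [S]   [S → [ S ]]
[S] => [[S]]   [S → [ S ]]
[[S]] => [[[S]]]   [S → [ S ]]
[[[S]]] => [[[[S]]]]   [S → [ S ]]
[[[[S]]]] => [[[[[S]]]]]   [S → [ S ]]
[[[[[S]]]]] => [[[[[[S]]]]]]   [S → [ S ]]
[[[[[[S]]]]]] => [[[[[[[S]]]]]]]   [S → [ S ]]
[[[[[[[S]]]]]]] => [[[[[[[[]]]]]]]]   [S → [ ]]

S => [S] => [[S]] => [[[S]]] => [[[[S]]]] => [[[[[S]]]]] => [[[[[[S]]]]]] => [[[[[[[S]]]]]]] => [[[[[[[[]]]]]]]]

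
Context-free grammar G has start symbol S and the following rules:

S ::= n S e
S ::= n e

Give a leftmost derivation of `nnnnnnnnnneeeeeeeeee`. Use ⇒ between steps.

S⇒nSe⇒nnSee⇒nnnSeee⇒nnnnSeeee⇒nnnnnSeeeee⇒nnnnnnSeeeeee⇒nnnnnnnSeeeeeee⇒nnnnnnnnSeeeeeeee⇒nnnnnnnnnSeeeeeeeee⇒nnnnnnnnnneeeeeeeeee

S ⇒ nSe   [S ::= n S e]
nSe ⇒ nnSee   [S ::= n S e]
nnSee ⇒ nnnSeee   [S ::= n S e]
nnnSeee ⇒ nnnnSeeee   [S ::= n S e]
nnnnSeeee ⇒ nnnnnSeeeee   [S ::= n S e]
nnnnnSeeeee ⇒ nnnnnnSeeeeee   [S ::= n S e]
nnnnnnSeeeeee ⇒ nnnnnnnSeeeeeee   [S ::= n S e]
nnnnnnnSeeeeeee ⇒ nnnnnnnnSeeeeeeee   [S ::= n S e]
nnnnnnnnSeeeeeeee ⇒ nnnnnnnnnSeeeeeeeee   [S ::= n S e]
nnnnnnnnnSeeeeeeeee ⇒ nnnnnnnnnneeeeeeeeee   [S ::= n e]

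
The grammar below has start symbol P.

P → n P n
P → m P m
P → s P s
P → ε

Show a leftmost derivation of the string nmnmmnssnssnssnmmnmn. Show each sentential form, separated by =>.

P => nPn   [P → n P n]
nPn => nmPmn   [P → m P m]
nmPmn => nmnPnmn   [P → n P n]
nmnPnmn => nmnmPmnmn   [P → m P m]
nmnmPmnmn => nmnmmPmmnmn   [P → m P m]
nmnmmPmmnmn => nmnmmnPnmmnmn   [P → n P n]
nmnmmnPnmmnmn => nmnmmnsPsnmmnmn   [P → s P s]
nmnmmnsPsnmmnmn => nmnmmnssPssnmmnmn   [P → s P s]
nmnmmnssPssnmmnmn => nmnmmnssnPnssnmmnmn   [P → n P n]
nmnmmnssnPnssnmmnmn => nmnmmnssnsPsnssnmmnmn   [P → s P s]
nmnmmnssnsPsnssnmmnmn => nmnmmnssnssnssnmmnmn   [P → ε]

P => nPn => nmPmn => nmnPnmn => nmnmPmnmn => nmnmmPmmnmn => nmnmmnPnmmnmn => nmnmmnsPsnmmnmn => nmnmmnssPssnmmnmn => nmnmmnssnPnssnmmnmn => nmnmmnssnsPsnssnmmnmn => nmnmmnssnssnssnmmnmn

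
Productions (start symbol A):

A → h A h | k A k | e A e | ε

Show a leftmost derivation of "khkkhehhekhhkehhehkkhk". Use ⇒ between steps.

A ⇒ kAk   [A → k A k]
kAk ⇒ khAhk   [A → h A h]
khAhk ⇒ khkAkhk   [A → k A k]
khkAkhk ⇒ khkkAkkhk   [A → k A k]
khkkAkkhk ⇒ khkkhAhkkhk   [A → h A h]
khkkhAhkkhk ⇒ khkkheAehkkhk   [A → e A e]
khkkheAehkkhk ⇒ khkkhehAhehkkhk   [A → h A h]
khkkhehAhehkkhk ⇒ khkkhehhAhhehkkhk   [A → h A h]
khkkhehhAhhehkkhk ⇒ khkkhehheAehhehkkhk   [A → e A e]
khkkhehheAehhehkkhk ⇒ khkkhehhekAkehhehkkhk   [A → k A k]
khkkhehhekAkehhehkkhk ⇒ khkkhehhekhAhkehhehkkhk   [A → h A h]
khkkhehhekhAhkehhehkkhk ⇒ khkkhehhekhhkehhehkkhk   [A → ε]

A ⇒ kAk ⇒ khAhk ⇒ khkAkhk ⇒ khkkAkkhk ⇒ khkkhAhkkhk ⇒ khkkheAehkkhk ⇒ khkkhehAhehkkhk ⇒ khkkhehhAhhehkkhk ⇒ khkkhehheAehhehkkhk ⇒ khkkhehhekAkehhehkkhk ⇒ khkkhehhekhAhkehhehkkhk ⇒ khkkhehhekhhkehhehkkhk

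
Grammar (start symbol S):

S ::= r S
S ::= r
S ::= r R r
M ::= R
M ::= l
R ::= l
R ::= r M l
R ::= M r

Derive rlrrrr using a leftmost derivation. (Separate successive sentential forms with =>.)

S => rRr   [S ::= r R r]
rRr => rMrr   [R ::= M r]
rMrr => rRrr   [M ::= R]
rRrr => rMrrr   [R ::= M r]
rMrrr => rRrrr   [M ::= R]
rRrrr => rMrrrr   [R ::= M r]
rMrrrr => rlrrrr   [M ::= l]

S=>rRr=>rMrr=>rRrr=>rMrrr=>rRrrr=>rMrrrr=>rlrrrr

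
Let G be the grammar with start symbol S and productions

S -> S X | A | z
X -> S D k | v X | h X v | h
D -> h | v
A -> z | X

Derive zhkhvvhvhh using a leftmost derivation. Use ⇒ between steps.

S ⇒ SX   [S -> S X]
SX ⇒ SXX   [S -> S X]
SXX ⇒ SXXX   [S -> S X]
SXXX ⇒ AXXX   [S -> A]
AXXX ⇒ XXXX   [A -> X]
XXXX ⇒ SDkXXX   [X -> S D k]
SDkXXX ⇒ zDkXXX   [S -> z]
zDkXXX ⇒ zhkXXX   [D -> h]
zhkXXX ⇒ zhkhXvXX   [X -> h X v]
zhkhXvXX ⇒ zhkhvXvXX   [X -> v X]
zhkhvXvXX ⇒ zhkhvvXvXX   [X -> v X]
zhkhvvXvXX ⇒ zhkhvvhvXX   [X -> h]
zhkhvvhvXX ⇒ zhkhvvhvhX   [X -> h]
zhkhvvhvhX ⇒ zhkhvvhvhh   [X -> h]

S ⇒ SX ⇒ SXX ⇒ SXXX ⇒ AXXX ⇒ XXXX ⇒ SDkXXX ⇒ zDkXXX ⇒ zhkXXX ⇒ zhkhXvXX ⇒ zhkhvXvXX ⇒ zhkhvvXvXX ⇒ zhkhvvhvXX ⇒ zhkhvvhvhX ⇒ zhkhvvhvhh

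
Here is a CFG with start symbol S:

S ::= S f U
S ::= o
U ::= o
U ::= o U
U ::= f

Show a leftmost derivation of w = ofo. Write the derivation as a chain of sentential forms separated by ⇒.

S ⇒ SfU   [S ::= S f U]
SfU ⇒ ofU   [S ::= o]
ofU ⇒ ofo   [U ::= o]

S ⇒ SfU ⇒ ofU ⇒ ofo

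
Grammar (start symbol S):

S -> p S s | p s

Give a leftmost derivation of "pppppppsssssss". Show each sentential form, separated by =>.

S => pSs => ppSss => pppSsss => ppppSssss => pppppSsssss => ppppppSssssss => pppppppsssssss

S => pSs   [S -> p S s]
pSs => ppSss   [S -> p S s]
ppSss => pppSsss   [S -> p S s]
pppSsss => ppppSssss   [S -> p S s]
ppppSssss => pppppSsssss   [S -> p S s]
pppppSsssss => ppppppSssssss   [S -> p S s]
ppppppSssssss => pppppppsssssss   [S -> p s]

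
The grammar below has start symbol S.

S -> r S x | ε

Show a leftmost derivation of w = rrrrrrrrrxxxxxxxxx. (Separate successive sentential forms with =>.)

S => rSx   [S -> r S x]
rSx => rrSxx   [S -> r S x]
rrSxx => rrrSxxx   [S -> r S x]
rrrSxxx => rrrrSxxxx   [S -> r S x]
rrrrSxxxx => rrrrrSxxxxx   [S -> r S x]
rrrrrSxxxxx => rrrrrrSxxxxxx   [S -> r S x]
rrrrrrSxxxxxx => rrrrrrrSxxxxxxx   [S -> r S x]
rrrrrrrSxxxxxxx => rrrrrrrrSxxxxxxxx   [S -> r S x]
rrrrrrrrSxxxxxxxx => rrrrrrrrrSxxxxxxxxx   [S -> r S x]
rrrrrrrrrSxxxxxxxxx => rrrrrrrrrxxxxxxxxx   [S -> ε]

S => rSx => rrSxx => rrrSxxx => rrrrSxxxx => rrrrrSxxxxx => rrrrrrSxxxxxx => rrrrrrrSxxxxxxx => rrrrrrrrSxxxxxxxx => rrrrrrrrrSxxxxxxxxx => rrrrrrrrrxxxxxxxxx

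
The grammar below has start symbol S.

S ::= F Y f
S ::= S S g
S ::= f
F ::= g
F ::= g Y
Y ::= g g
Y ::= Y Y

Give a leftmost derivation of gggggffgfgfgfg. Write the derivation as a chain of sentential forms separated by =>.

S => SSg => SSgSg => SSgSgSg => SSgSgSgSg => FYfSgSgSgSg => gYYfSgSgSgSg => gggYfSgSgSgSg => gggggfSgSgSgSg => gggggffgSgSgSg => gggggffgfgSgSg => gggggffgfgfgSg => gggggffgfgfgfg

S => SSg   [S ::= S S g]
SSg => SSgSg   [S ::= S S g]
SSgSg => SSgSgSg   [S ::= S S g]
SSgSgSg => SSgSgSgSg   [S ::= S S g]
SSgSgSgSg => FYfSgSgSgSg   [S ::= F Y f]
FYfSgSgSgSg => gYYfSgSgSgSg   [F ::= g Y]
gYYfSgSgSgSg => gggYfSgSgSgSg   [Y ::= g g]
gggYfSgSgSgSg => gggggfSgSgSgSg   [Y ::= g g]
gggggfSgSgSgSg => gggggffgSgSgSg   [S ::= f]
gggggffgSgSgSg => gggggffgfgSgSg   [S ::= f]
gggggffgfgSgSg => gggggffgfgfgSg   [S ::= f]
gggggffgfgfgSg => gggggffgfgfgfg   [S ::= f]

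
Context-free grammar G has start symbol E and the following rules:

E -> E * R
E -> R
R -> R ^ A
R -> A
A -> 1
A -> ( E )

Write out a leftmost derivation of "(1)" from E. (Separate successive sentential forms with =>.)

E=>R=>A=>(E)=>(R)=>(A)=>(1)

E => R   [E -> R]
R => A   [R -> A]
A => (E)   [A -> ( E )]
(E) => (R)   [E -> R]
(R) => (A)   [R -> A]
(A) => (1)   [A -> 1]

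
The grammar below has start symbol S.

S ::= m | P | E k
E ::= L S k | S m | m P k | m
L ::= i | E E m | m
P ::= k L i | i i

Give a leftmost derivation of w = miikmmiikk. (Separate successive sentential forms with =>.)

S => Ek   [S ::= E k]
Ek => LSkk   [E ::= L S k]
LSkk => EEmSkk   [L ::= E E m]
EEmSkk => mPkEmSkk   [E ::= m P k]
mPkEmSkk => miikEmSkk   [P ::= i i]
miikEmSkk => miikmmSkk   [E ::= m]
miikmmSkk => miikmmPkk   [S ::= P]
miikmmPkk => miikmmiikk   [P ::= i i]

S=>Ek=>LSkk=>EEmSkk=>mPkEmSkk=>miikEmSkk=>miikmmSkk=>miikmmPkk=>miikmmiikk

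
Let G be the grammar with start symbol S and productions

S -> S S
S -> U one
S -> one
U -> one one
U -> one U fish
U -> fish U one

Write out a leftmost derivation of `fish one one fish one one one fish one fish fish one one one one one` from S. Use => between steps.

S => S S => U one S => fish U one one S => fish one U fish one one S => fish one one U fish fish one one S => fish one one fish U one fish fish one one S => fish one one fish one U fish one fish fish one one S => fish one one fish one one one fish one fish fish one one S => fish one one fish one one one fish one fish fish one one U one => fish one one fish one one one fish one fish fish one one one one one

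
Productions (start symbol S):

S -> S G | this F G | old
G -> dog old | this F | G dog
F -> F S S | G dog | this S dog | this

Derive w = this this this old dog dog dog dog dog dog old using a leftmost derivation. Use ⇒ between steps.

S ⇒ this F G ⇒ this G dog G ⇒ this G dog dog G ⇒ this G dog dog dog G ⇒ this G dog dog dog dog G ⇒ this this F dog dog dog dog G ⇒ this this this S dog dog dog dog dog G ⇒ this this this old dog dog dog dog dog G ⇒ this this this old dog dog dog dog dog dog old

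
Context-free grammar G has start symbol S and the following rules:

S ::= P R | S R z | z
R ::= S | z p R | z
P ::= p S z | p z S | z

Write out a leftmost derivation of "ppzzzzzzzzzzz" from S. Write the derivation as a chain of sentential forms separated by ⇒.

S ⇒ SRz ⇒ PRRz ⇒ pSzRRz ⇒ pPRzRRz ⇒ ppzSRzRRz ⇒ ppzzRzRRz ⇒ ppzzSzRRz ⇒ ppzzSRzzRRz ⇒ ppzzSRzRzzRRz ⇒ ppzzzRzRzzRRz ⇒ ppzzzzzRzzRRz ⇒ ppzzzzzzzzRRz ⇒ ppzzzzzzzzzRz ⇒ ppzzzzzzzzzzz

S ⇒ SRz   [S ::= S R z]
SRz ⇒ PRRz   [S ::= P R]
PRRz ⇒ pSzRRz   [P ::= p S z]
pSzRRz ⇒ pPRzRRz   [S ::= P R]
pPRzRRz ⇒ ppzSRzRRz   [P ::= p z S]
ppzSRzRRz ⇒ ppzzRzRRz   [S ::= z]
ppzzRzRRz ⇒ ppzzSzRRz   [R ::= S]
ppzzSzRRz ⇒ ppzzSRzzRRz   [S ::= S R z]
ppzzSRzzRRz ⇒ ppzzSRzRzzRRz   [S ::= S R z]
ppzzSRzRzzRRz ⇒ ppzzzRzRzzRRz   [S ::= z]
ppzzzRzRzzRRz ⇒ ppzzzzzRzzRRz   [R ::= z]
ppzzzzzRzzRRz ⇒ ppzzzzzzzzRRz   [R ::= z]
ppzzzzzzzzRRz ⇒ ppzzzzzzzzzRz   [R ::= z]
ppzzzzzzzzzRz ⇒ ppzzzzzzzzzzz   [R ::= z]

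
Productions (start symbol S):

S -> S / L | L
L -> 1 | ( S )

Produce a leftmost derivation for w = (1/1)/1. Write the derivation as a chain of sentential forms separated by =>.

S => S/L => L/L => (S)/L => (S/L)/L => (L/L)/L => (1/L)/L => (1/1)/L => (1/1)/1

S => S/L   [S -> S / L]
S/L => L/L   [S -> L]
L/L => (S)/L   [L -> ( S )]
(S)/L => (S/L)/L   [S -> S / L]
(S/L)/L => (L/L)/L   [S -> L]
(L/L)/L => (1/L)/L   [L -> 1]
(1/L)/L => (1/1)/L   [L -> 1]
(1/1)/L => (1/1)/1   [L -> 1]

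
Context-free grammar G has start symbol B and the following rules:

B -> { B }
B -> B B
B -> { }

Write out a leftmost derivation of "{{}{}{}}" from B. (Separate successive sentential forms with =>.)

B => {B}   [B -> { B }]
{B} => {BB}   [B -> B B]
{BB} => {BBB}   [B -> B B]
{BBB} => {{}BB}   [B -> { }]
{{}BB} => {{}{}B}   [B -> { }]
{{}{}B} => {{}{}{}}   [B -> { }]

B => {B} => {BB} => {BBB} => {{}BB} => {{}{}B} => {{}{}{}}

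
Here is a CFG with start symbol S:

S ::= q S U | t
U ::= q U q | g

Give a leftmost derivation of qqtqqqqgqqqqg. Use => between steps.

S=>qSU=>qqSUU=>qqtUU=>qqtqUqU=>qqtqqUqqU=>qqtqqqUqqqU=>qqtqqqqUqqqqU=>qqtqqqqgqqqqU=>qqtqqqqgqqqqg

S => qSU   [S ::= q S U]
qSU => qqSUU   [S ::= q S U]
qqSUU => qqtUU   [S ::= t]
qqtUU => qqtqUqU   [U ::= q U q]
qqtqUqU => qqtqqUqqU   [U ::= q U q]
qqtqqUqqU => qqtqqqUqqqU   [U ::= q U q]
qqtqqqUqqqU => qqtqqqqUqqqqU   [U ::= q U q]
qqtqqqqUqqqqU => qqtqqqqgqqqqU   [U ::= g]
qqtqqqqgqqqqU => qqtqqqqgqqqqg   [U ::= g]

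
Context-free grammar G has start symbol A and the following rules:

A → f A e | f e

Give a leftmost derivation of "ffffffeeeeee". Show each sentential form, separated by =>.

A => fAe => ffAee => fffAeee => ffffAeeee => fffffAeeeee => ffffffeeeeee

A => fAe   [A → f A e]
fAe => ffAee   [A → f A e]
ffAee => fffAeee   [A → f A e]
fffAeee => ffffAeeee   [A → f A e]
ffffAeeee => fffffAeeeee   [A → f A e]
fffffAeeeee => ffffffeeeeee   [A → f e]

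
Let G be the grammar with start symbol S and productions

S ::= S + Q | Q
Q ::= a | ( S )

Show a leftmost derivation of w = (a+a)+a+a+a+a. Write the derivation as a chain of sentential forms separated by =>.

S => S+Q   [S ::= S + Q]
S+Q => S+Q+Q   [S ::= S + Q]
S+Q+Q => S+Q+Q+Q   [S ::= S + Q]
S+Q+Q+Q => S+Q+Q+Q+Q   [S ::= S + Q]
S+Q+Q+Q+Q => Q+Q+Q+Q+Q   [S ::= Q]
Q+Q+Q+Q+Q => (S)+Q+Q+Q+Q   [Q ::= ( S )]
(S)+Q+Q+Q+Q => (S+Q)+Q+Q+Q+Q   [S ::= S + Q]
(S+Q)+Q+Q+Q+Q => (Q+Q)+Q+Q+Q+Q   [S ::= Q]
(Q+Q)+Q+Q+Q+Q => (a+Q)+Q+Q+Q+Q   [Q ::= a]
(a+Q)+Q+Q+Q+Q => (a+a)+Q+Q+Q+Q   [Q ::= a]
(a+a)+Q+Q+Q+Q => (a+a)+a+Q+Q+Q   [Q ::= a]
(a+a)+a+Q+Q+Q => (a+a)+a+a+Q+Q   [Q ::= a]
(a+a)+a+a+Q+Q => (a+a)+a+a+a+Q   [Q ::= a]
(a+a)+a+a+a+Q => (a+a)+a+a+a+a   [Q ::= a]

S => S+Q => S+Q+Q => S+Q+Q+Q => S+Q+Q+Q+Q => Q+Q+Q+Q+Q => (S)+Q+Q+Q+Q => (S+Q)+Q+Q+Q+Q => (Q+Q)+Q+Q+Q+Q => (a+Q)+Q+Q+Q+Q => (a+a)+Q+Q+Q+Q => (a+a)+a+Q+Q+Q => (a+a)+a+a+Q+Q => (a+a)+a+a+a+Q => (a+a)+a+a+a+a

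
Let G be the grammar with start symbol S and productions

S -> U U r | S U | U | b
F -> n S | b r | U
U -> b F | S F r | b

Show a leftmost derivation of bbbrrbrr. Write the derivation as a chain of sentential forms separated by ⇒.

S⇒U⇒SFr⇒UFr⇒SFrFr⇒SUFrFr⇒bUFrFr⇒bbFrFr⇒bbbrrFr⇒bbbrrbrr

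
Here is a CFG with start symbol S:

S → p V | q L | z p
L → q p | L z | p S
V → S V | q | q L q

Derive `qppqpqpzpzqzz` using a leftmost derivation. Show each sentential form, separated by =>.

S => qL => qLz => qLzz => qpSzz => qppVzz => qppSVzz => qppqLVzz => qppqpSVzz => qppqpqLVzz => qppqpqLzVzz => qppqpqpSzVzz => qppqpqpzpzVzz => qppqpqpzpzqzz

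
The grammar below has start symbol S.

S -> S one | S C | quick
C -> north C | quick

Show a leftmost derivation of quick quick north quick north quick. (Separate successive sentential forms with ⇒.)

S ⇒ S C ⇒ S C C ⇒ S C C C ⇒ quick C C C ⇒ quick quick C C ⇒ quick quick north C C ⇒ quick quick north quick C ⇒ quick quick north quick north C ⇒ quick quick north quick north quick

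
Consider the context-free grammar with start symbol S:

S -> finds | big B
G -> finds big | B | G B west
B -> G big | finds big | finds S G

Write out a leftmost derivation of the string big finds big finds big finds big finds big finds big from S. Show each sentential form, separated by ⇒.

S ⇒ big B ⇒ big finds S G ⇒ big finds big B G ⇒ big finds big finds S G G ⇒ big finds big finds big B G G ⇒ big finds big finds big finds big G G ⇒ big finds big finds big finds big B G ⇒ big finds big finds big finds big finds big G ⇒ big finds big finds big finds big finds big finds big

S ⇒ big B   [S -> big B]
big B ⇒ big finds S G   [B -> finds S G]
big finds S G ⇒ big finds big B G   [S -> big B]
big finds big B G ⇒ big finds big finds S G G   [B -> finds S G]
big finds big finds S G G ⇒ big finds big finds big B G G   [S -> big B]
big finds big finds big B G G ⇒ big finds big finds big finds big G G   [B -> finds big]
big finds big finds big finds big G G ⇒ big finds big finds big finds big B G   [G -> B]
big finds big finds big finds big B G ⇒ big finds big finds big finds big finds big G   [B -> finds big]
big finds big finds big finds big finds big G ⇒ big finds big finds big finds big finds big finds big   [G -> finds big]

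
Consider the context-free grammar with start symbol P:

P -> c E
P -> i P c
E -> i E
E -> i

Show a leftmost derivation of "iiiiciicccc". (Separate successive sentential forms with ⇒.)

P ⇒ iPc   [P -> i P c]
iPc ⇒ iiPcc   [P -> i P c]
iiPcc ⇒ iiiPccc   [P -> i P c]
iiiPccc ⇒ iiiiPcccc   [P -> i P c]
iiiiPcccc ⇒ iiiicEcccc   [P -> c E]
iiiicEcccc ⇒ iiiiciEcccc   [E -> i E]
iiiiciEcccc ⇒ iiiiciicccc   [E -> i]

P⇒iPc⇒iiPcc⇒iiiPccc⇒iiiiPcccc⇒iiiicEcccc⇒iiiiciEcccc⇒iiiiciicccc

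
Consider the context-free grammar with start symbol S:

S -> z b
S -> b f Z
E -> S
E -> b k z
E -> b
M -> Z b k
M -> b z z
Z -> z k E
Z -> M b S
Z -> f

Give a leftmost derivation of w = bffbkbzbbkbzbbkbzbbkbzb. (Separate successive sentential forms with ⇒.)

S ⇒ bfZ   [S -> b f Z]
bfZ ⇒ bfMbS   [Z -> M b S]
bfMbS ⇒ bfZbkbS   [M -> Z b k]
bfZbkbS ⇒ bfMbSbkbS   [Z -> M b S]
bfMbSbkbS ⇒ bfZbkbSbkbS   [M -> Z b k]
bfZbkbSbkbS ⇒ bfMbSbkbSbkbS   [Z -> M b S]
bfMbSbkbSbkbS ⇒ bfZbkbSbkbSbkbS   [M -> Z b k]
bfZbkbSbkbSbkbS ⇒ bfMbSbkbSbkbSbkbS   [Z -> M b S]
bfMbSbkbSbkbSbkbS ⇒ bfZbkbSbkbSbkbSbkbS   [M -> Z b k]
bfZbkbSbkbSbkbSbkbS ⇒ bffbkbSbkbSbkbSbkbS   [Z -> f]
bffbkbSbkbSbkbSbkbS ⇒ bffbkbzbbkbSbkbSbkbS   [S -> z b]
bffbkbzbbkbSbkbSbkbS ⇒ bffbkbzbbkbzbbkbSbkbS   [S -> z b]
bffbkbzbbkbzbbkbSbkbS ⇒ bffbkbzbbkbzbbkbzbbkbS   [S -> z b]
bffbkbzbbkbzbbkbzbbkbS ⇒ bffbkbzbbkbzbbkbzbbkbzb   [S -> z b]

S⇒bfZ⇒bfMbS⇒bfZbkbS⇒bfMbSbkbS⇒bfZbkbSbkbS⇒bfMbSbkbSbkbS⇒bfZbkbSbkbSbkbS⇒bfMbSbkbSbkbSbkbS⇒bfZbkbSbkbSbkbSbkbS⇒bffbkbSbkbSbkbSbkbS⇒bffbkbzbbkbSbkbSbkbS⇒bffbkbzbbkbzbbkbSbkbS⇒bffbkbzbbkbzbbkbzbbkbS⇒bffbkbzbbkbzbbkbzbbkbzb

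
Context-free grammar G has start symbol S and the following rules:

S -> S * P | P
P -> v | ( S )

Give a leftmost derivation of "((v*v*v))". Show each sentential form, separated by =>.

S => P   [S -> P]
P => (S)   [P -> ( S )]
(S) => (P)   [S -> P]
(P) => ((S))   [P -> ( S )]
((S)) => ((S*P))   [S -> S * P]
((S*P)) => ((S*P*P))   [S -> S * P]
((S*P*P)) => ((P*P*P))   [S -> P]
((P*P*P)) => ((v*P*P))   [P -> v]
((v*P*P)) => ((v*v*P))   [P -> v]
((v*v*P)) => ((v*v*v))   [P -> v]

S => P => (S) => (P) => ((S)) => ((S*P)) => ((S*P*P)) => ((P*P*P)) => ((v*P*P)) => ((v*v*P)) => ((v*v*v))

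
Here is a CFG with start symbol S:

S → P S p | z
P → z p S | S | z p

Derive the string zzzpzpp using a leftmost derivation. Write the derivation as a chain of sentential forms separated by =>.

S => PSp => SSp => zSp => zPSpp => zSSpp => zPSpSpp => zSSpSpp => zzSpSpp => zzzpSpp => zzzpzpp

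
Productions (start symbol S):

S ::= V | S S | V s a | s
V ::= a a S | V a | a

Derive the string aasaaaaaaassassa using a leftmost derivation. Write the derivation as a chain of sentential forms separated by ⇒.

S ⇒ SS   [S ::= S S]
SS ⇒ VS   [S ::= V]
VS ⇒ VaS   [V ::= V a]
VaS ⇒ aaSaS   [V ::= a a S]
aaSaS ⇒ aasaS   [S ::= s]
aasaS ⇒ aasaVsa   [S ::= V s a]
aasaVsa ⇒ aasaaaSsa   [V ::= a a S]
aasaaaSsa ⇒ aasaaaSSsa   [S ::= S S]
aasaaaSSsa ⇒ aasaaaVsaSsa   [S ::= V s a]
aasaaaVsaSsa ⇒ aasaaaaaSsaSsa   [V ::= a a S]
aasaaaaaSsaSsa ⇒ aasaaaaaVsaSsa   [S ::= V]
aasaaaaaVsaSsa ⇒ aasaaaaaaaSsaSsa   [V ::= a a S]
aasaaaaaaaSsaSsa ⇒ aasaaaaaaassaSsa   [S ::= s]
aasaaaaaaassaSsa ⇒ aasaaaaaaassassa   [S ::= s]

S ⇒ SS ⇒ VS ⇒ VaS ⇒ aaSaS ⇒ aasaS ⇒ aasaVsa ⇒ aasaaaSsa ⇒ aasaaaSSsa ⇒ aasaaaVsaSsa ⇒ aasaaaaaSsaSsa ⇒ aasaaaaaVsaSsa ⇒ aasaaaaaaaSsaSsa ⇒ aasaaaaaaassaSsa ⇒ aasaaaaaaassassa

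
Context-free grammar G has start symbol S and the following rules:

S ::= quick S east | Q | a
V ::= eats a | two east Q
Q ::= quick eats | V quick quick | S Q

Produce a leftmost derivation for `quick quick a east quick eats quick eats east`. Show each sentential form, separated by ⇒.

S ⇒ quick S east   [S ::= quick S east]
quick S east ⇒ quick Q east   [S ::= Q]
quick Q east ⇒ quick S Q east   [Q ::= S Q]
quick S Q east ⇒ quick Q Q east   [S ::= Q]
quick Q Q east ⇒ quick S Q Q east   [Q ::= S Q]
quick S Q Q east ⇒ quick quick S east Q Q east   [S ::= quick S east]
quick quick S east Q Q east ⇒ quick quick a east Q Q east   [S ::= a]
quick quick a east Q Q east ⇒ quick quick a east quick eats Q east   [Q ::= quick eats]
quick quick a east quick eats Q east ⇒ quick quick a east quick eats quick eats east   [Q ::= quick eats]

S ⇒ quick S east ⇒ quick Q east ⇒ quick S Q east ⇒ quick Q Q east ⇒ quick S Q Q east ⇒ quick quick S east Q Q east ⇒ quick quick a east Q Q east ⇒ quick quick a east quick eats Q east ⇒ quick quick a east quick eats quick eats east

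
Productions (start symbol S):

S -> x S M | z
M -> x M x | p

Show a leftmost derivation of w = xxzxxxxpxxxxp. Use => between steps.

S=>xSM=>xxSMM=>xxzMM=>xxzxMxM=>xxzxxMxxM=>xxzxxxMxxxM=>xxzxxxxMxxxxM=>xxzxxxxpxxxxM=>xxzxxxxpxxxxp

S => xSM   [S -> x S M]
xSM => xxSMM   [S -> x S M]
xxSMM => xxzMM   [S -> z]
xxzMM => xxzxMxM   [M -> x M x]
xxzxMxM => xxzxxMxxM   [M -> x M x]
xxzxxMxxM => xxzxxxMxxxM   [M -> x M x]
xxzxxxMxxxM => xxzxxxxMxxxxM   [M -> x M x]
xxzxxxxMxxxxM => xxzxxxxpxxxxM   [M -> p]
xxzxxxxpxxxxM => xxzxxxxpxxxxp   [M -> p]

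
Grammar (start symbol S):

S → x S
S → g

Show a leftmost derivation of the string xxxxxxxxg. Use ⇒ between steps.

S ⇒ xS ⇒ xxS ⇒ xxxS ⇒ xxxxS ⇒ xxxxxS ⇒ xxxxxxS ⇒ xxxxxxxS ⇒ xxxxxxxxS ⇒ xxxxxxxxg

S ⇒ xS   [S → x S]
xS ⇒ xxS   [S → x S]
xxS ⇒ xxxS   [S → x S]
xxxS ⇒ xxxxS   [S → x S]
xxxxS ⇒ xxxxxS   [S → x S]
xxxxxS ⇒ xxxxxxS   [S → x S]
xxxxxxS ⇒ xxxxxxxS   [S → x S]
xxxxxxxS ⇒ xxxxxxxxS   [S → x S]
xxxxxxxxS ⇒ xxxxxxxxg   [S → g]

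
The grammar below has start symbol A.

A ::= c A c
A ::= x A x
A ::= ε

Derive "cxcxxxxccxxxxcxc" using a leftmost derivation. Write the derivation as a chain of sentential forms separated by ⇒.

A ⇒ cAc ⇒ cxAxc ⇒ cxcAcxc ⇒ cxcxAxcxc ⇒ cxcxxAxxcxc ⇒ cxcxxxAxxxcxc ⇒ cxcxxxxAxxxxcxc ⇒ cxcxxxxcAcxxxxcxc ⇒ cxcxxxxccxxxxcxc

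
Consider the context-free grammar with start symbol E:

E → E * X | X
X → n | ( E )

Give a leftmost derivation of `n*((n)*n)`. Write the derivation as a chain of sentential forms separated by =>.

E => E*X => X*X => n*X => n*(E) => n*(E*X) => n*(X*X) => n*((E)*X) => n*((X)*X) => n*((n)*X) => n*((n)*n)

E => E*X   [E → E * X]
E*X => X*X   [E → X]
X*X => n*X   [X → n]
n*X => n*(E)   [X → ( E )]
n*(E) => n*(E*X)   [E → E * X]
n*(E*X) => n*(X*X)   [E → X]
n*(X*X) => n*((E)*X)   [X → ( E )]
n*((E)*X) => n*((X)*X)   [E → X]
n*((X)*X) => n*((n)*X)   [X → n]
n*((n)*X) => n*((n)*n)   [X → n]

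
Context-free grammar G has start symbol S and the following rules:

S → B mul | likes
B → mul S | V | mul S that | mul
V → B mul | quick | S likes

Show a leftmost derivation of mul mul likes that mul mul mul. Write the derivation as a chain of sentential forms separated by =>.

S => B mul => V mul => B mul mul => mul S mul mul => mul B mul mul mul => mul mul S that mul mul mul => mul mul likes that mul mul mul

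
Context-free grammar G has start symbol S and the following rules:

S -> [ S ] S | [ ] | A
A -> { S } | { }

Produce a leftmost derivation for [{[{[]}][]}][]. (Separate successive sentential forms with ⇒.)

S⇒[S]S⇒[A]S⇒[{S}]S⇒[{[S]S}]S⇒[{[A]S}]S⇒[{[{S}]S}]S⇒[{[{[]}]S}]S⇒[{[{[]}][]}]S⇒[{[{[]}][]}][]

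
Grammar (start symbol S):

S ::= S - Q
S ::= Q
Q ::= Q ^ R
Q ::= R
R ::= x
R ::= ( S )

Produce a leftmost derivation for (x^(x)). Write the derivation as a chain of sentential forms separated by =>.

S => Q   [S ::= Q]
Q => R   [Q ::= R]
R => (S)   [R ::= ( S )]
(S) => (Q)   [S ::= Q]
(Q) => (Q^R)   [Q ::= Q ^ R]
(Q^R) => (R^R)   [Q ::= R]
(R^R) => (x^R)   [R ::= x]
(x^R) => (x^(S))   [R ::= ( S )]
(x^(S)) => (x^(Q))   [S ::= Q]
(x^(Q)) => (x^(R))   [Q ::= R]
(x^(R)) => (x^(x))   [R ::= x]

S => Q => R => (S) => (Q) => (Q^R) => (R^R) => (x^R) => (x^(S)) => (x^(Q)) => (x^(R)) => (x^(x))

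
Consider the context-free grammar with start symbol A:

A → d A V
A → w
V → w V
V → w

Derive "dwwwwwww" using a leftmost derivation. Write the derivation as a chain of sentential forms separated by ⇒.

A ⇒ dAV   [A → d A V]
dAV ⇒ dwV   [A → w]
dwV ⇒ dwwV   [V → w V]
dwwV ⇒ dwwwV   [V → w V]
dwwwV ⇒ dwwwwV   [V → w V]
dwwwwV ⇒ dwwwwwV   [V → w V]
dwwwwwV ⇒ dwwwwwwV   [V → w V]
dwwwwwwV ⇒ dwwwwwww   [V → w]

A⇒dAV⇒dwV⇒dwwV⇒dwwwV⇒dwwwwV⇒dwwwwwV⇒dwwwwwwV⇒dwwwwwww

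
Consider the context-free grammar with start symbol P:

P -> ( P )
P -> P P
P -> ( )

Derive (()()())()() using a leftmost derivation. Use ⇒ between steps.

P ⇒ PP   [P -> P P]
PP ⇒ PPP   [P -> P P]
PPP ⇒ (P)PP   [P -> ( P )]
(P)PP ⇒ (PP)PP   [P -> P P]
(PP)PP ⇒ (PPP)PP   [P -> P P]
(PPP)PP ⇒ (()PP)PP   [P -> ( )]
(()PP)PP ⇒ (()()P)PP   [P -> ( )]
(()()P)PP ⇒ (()()())PP   [P -> ( )]
(()()())PP ⇒ (()()())()P   [P -> ( )]
(()()())()P ⇒ (()()())()()   [P -> ( )]

P⇒PP⇒PPP⇒(P)PP⇒(PP)PP⇒(PPP)PP⇒(()PP)PP⇒(()()P)PP⇒(()()())PP⇒(()()())()P⇒(()()())()()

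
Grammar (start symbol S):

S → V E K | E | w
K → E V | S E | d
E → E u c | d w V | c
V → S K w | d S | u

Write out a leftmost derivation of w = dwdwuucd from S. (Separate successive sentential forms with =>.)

S => VEK => dSEK => dwEK => dwEucK => dwdwVucK => dwdwuucK => dwdwuucd

S => VEK   [S → V E K]
VEK => dSEK   [V → d S]
dSEK => dwEK   [S → w]
dwEK => dwEucK   [E → E u c]
dwEucK => dwdwVucK   [E → d w V]
dwdwVucK => dwdwuucK   [V → u]
dwdwuucK => dwdwuucd   [K → d]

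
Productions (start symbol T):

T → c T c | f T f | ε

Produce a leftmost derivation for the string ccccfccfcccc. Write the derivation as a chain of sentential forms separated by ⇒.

T ⇒ cTc   [T → c T c]
cTc ⇒ ccTcc   [T → c T c]
ccTcc ⇒ cccTccc   [T → c T c]
cccTccc ⇒ ccccTcccc   [T → c T c]
ccccTcccc ⇒ ccccfTfcccc   [T → f T f]
ccccfTfcccc ⇒ ccccfcTcfcccc   [T → c T c]
ccccfcTcfcccc ⇒ ccccfccfcccc   [T → ε]

T ⇒ cTc ⇒ ccTcc ⇒ cccTccc ⇒ ccccTcccc ⇒ ccccfTfcccc ⇒ ccccfcTcfcccc ⇒ ccccfccfcccc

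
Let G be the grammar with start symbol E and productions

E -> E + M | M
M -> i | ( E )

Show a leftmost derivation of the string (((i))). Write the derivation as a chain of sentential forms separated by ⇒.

E ⇒ M ⇒ (E) ⇒ (M) ⇒ ((E)) ⇒ ((M)) ⇒ (((E))) ⇒ (((M))) ⇒ (((i)))

E ⇒ M   [E -> M]
M ⇒ (E)   [M -> ( E )]
(E) ⇒ (M)   [E -> M]
(M) ⇒ ((E))   [M -> ( E )]
((E)) ⇒ ((M))   [E -> M]
((M)) ⇒ (((E)))   [M -> ( E )]
(((E))) ⇒ (((M)))   [E -> M]
(((M))) ⇒ (((i)))   [M -> i]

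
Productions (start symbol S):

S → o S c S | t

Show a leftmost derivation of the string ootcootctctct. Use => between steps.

S=>oScS=>ooScScS=>ootcScS=>ootcoScScS=>ootcooScScScS=>ootcootcScScS=>ootcootctcScS=>ootcootctctcS=>ootcootctctct

S => oScS   [S → o S c S]
oScS => ooScScS   [S → o S c S]
ooScScS => ootcScS   [S → t]
ootcScS => ootcoScScS   [S → o S c S]
ootcoScScS => ootcooScScScS   [S → o S c S]
ootcooScScScS => ootcootcScScS   [S → t]
ootcootcScScS => ootcootctcScS   [S → t]
ootcootctcScS => ootcootctctcS   [S → t]
ootcootctctcS => ootcootctctct   [S → t]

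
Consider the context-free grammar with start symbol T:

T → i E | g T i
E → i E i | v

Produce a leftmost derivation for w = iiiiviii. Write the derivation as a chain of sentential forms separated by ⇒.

T⇒iE⇒iiEi⇒iiiEii⇒iiiiEiii⇒iiiiviii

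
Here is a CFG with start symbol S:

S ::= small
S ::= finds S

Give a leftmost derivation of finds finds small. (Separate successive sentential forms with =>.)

S => finds S => finds finds S => finds finds small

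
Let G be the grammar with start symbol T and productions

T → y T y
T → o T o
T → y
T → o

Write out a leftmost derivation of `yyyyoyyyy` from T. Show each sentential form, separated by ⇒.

T ⇒ yTy   [T → y T y]
yTy ⇒ yyTyy   [T → y T y]
yyTyy ⇒ yyyTyyy   [T → y T y]
yyyTyyy ⇒ yyyyTyyyy   [T → y T y]
yyyyTyyyy ⇒ yyyyoyyyy   [T → o]

T ⇒ yTy ⇒ yyTyy ⇒ yyyTyyy ⇒ yyyyTyyyy ⇒ yyyyoyyyy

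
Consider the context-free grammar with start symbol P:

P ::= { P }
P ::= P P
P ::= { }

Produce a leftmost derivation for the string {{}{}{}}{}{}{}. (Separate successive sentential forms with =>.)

P=>PP=>PPP=>PPPP=>{P}PPP=>{PP}PPP=>{PPP}PPP=>{{}PP}PPP=>{{}{}P}PPP=>{{}{}{}}PPP=>{{}{}{}}{}PP=>{{}{}{}}{}{}P=>{{}{}{}}{}{}{}

P => PP   [P ::= P P]
PP => PPP   [P ::= P P]
PPP => PPPP   [P ::= P P]
PPPP => {P}PPP   [P ::= { P }]
{P}PPP => {PP}PPP   [P ::= P P]
{PP}PPP => {PPP}PPP   [P ::= P P]
{PPP}PPP => {{}PP}PPP   [P ::= { }]
{{}PP}PPP => {{}{}P}PPP   [P ::= { }]
{{}{}P}PPP => {{}{}{}}PPP   [P ::= { }]
{{}{}{}}PPP => {{}{}{}}{}PP   [P ::= { }]
{{}{}{}}{}PP => {{}{}{}}{}{}P   [P ::= { }]
{{}{}{}}{}{}P => {{}{}{}}{}{}{}   [P ::= { }]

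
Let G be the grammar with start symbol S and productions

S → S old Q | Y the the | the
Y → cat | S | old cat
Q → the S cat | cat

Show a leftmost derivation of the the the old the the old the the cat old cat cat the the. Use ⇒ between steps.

S ⇒ Y the the ⇒ S the the ⇒ S old Q the the ⇒ Y the the old Q the the ⇒ S the the old Q the the ⇒ the the the old Q the the ⇒ the the the old the S cat the the ⇒ the the the old the S old Q cat the the ⇒ the the the old the S old Q old Q cat the the ⇒ the the the old the the old Q old Q cat the the ⇒ the the the old the the old the S cat old Q cat the the ⇒ the the the old the the old the the cat old Q cat the the ⇒ the the the old the the old the the cat old cat cat the the

S ⇒ Y the the   [S → Y the the]
Y the the ⇒ S the the   [Y → S]
S the the ⇒ S old Q the the   [S → S old Q]
S old Q the the ⇒ Y the the old Q the the   [S → Y the the]
Y the the old Q the the ⇒ S the the old Q the the   [Y → S]
S the the old Q the the ⇒ the the the old Q the the   [S → the]
the the the old Q the the ⇒ the the the old the S cat the the   [Q → the S cat]
the the the old the S cat the the ⇒ the the the old the S old Q cat the the   [S → S old Q]
the the the old the S old Q cat the the ⇒ the the the old the S old Q old Q cat the the   [S → S old Q]
the the the old the S old Q old Q cat the the ⇒ the the the old the the old Q old Q cat the the   [S → the]
the the the old the the old Q old Q cat the the ⇒ the the the old the the old the S cat old Q cat the the   [Q → the S cat]
the the the old the the old the S cat old Q cat the the ⇒ the the the old the the old the the cat old Q cat the the   [S → the]
the the the old the the old the the cat old Q cat the the ⇒ the the the old the the old the the cat old cat cat the the   [Q → cat]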